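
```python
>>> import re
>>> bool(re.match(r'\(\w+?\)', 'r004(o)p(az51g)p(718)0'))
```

False

With `match`, the pattern is implicitly anchored at the beginning.
Here position 0 doesn't satisfy it, so the call returns None, and `bool(None)` is False.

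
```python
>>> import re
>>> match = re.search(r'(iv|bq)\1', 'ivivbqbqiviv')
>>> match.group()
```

'iviv'

A backreference is literal: `\1` must see the identical characters the first group matched.
`search` walks the string left to right and returns the first match it finds.
The match spans [0:4] → 'iviv'.
Captured: group 1 = 'iv'.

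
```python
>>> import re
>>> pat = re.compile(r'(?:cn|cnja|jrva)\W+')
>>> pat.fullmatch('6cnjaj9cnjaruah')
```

None

`re.fullmatch` is like wrapping the pattern in `^…$` (in single-line mode).
Here the pattern can't cover the whole string, so the call returns None.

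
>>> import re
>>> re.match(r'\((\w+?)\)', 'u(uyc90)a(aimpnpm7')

`match` is anchored at position 0; if the pattern doesn't fit there, it returns None.
Here position 0 doesn't satisfy it, so the call returns None.

None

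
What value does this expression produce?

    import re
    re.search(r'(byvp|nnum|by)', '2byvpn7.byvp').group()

`|` is ordered: at each position the engine commits to the first alternative that works.
`re.search` scans for the first position where the pattern succeeds.
The match spans [1:5] → 'byvp'.
Captured: group 1 = 'byvp'.

'byvp'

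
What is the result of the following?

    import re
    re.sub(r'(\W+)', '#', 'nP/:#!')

'nP#'

This matches one or more of a non-word character (captured).
`sub` substitutes '#' at each match site.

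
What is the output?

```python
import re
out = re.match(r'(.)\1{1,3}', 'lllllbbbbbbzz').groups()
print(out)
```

('l',)

The match spans [0:4] → 'llll'.
Captured: group 1 = 'l'.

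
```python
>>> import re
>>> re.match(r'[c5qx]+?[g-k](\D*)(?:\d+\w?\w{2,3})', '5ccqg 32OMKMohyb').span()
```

(0, 12)

This matches one or more of one of [c5qx] (lazy), then a character in [g-k]; then zero or more of a non-digit (captured); then one or more of a digit, then optionally a word character, then 2 to 3 of a word character (non-capturing group).
`re.match` won't scan ahead — the pattern has to work from the very first character.
The match spans [0:12] → '5ccqg 32OMKM'.
Captured: group 1 = ' '.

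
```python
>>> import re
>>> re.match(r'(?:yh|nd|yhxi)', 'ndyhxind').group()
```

`match` is anchored at position 0; if the pattern doesn't fit there, it returns None.
The match spans [0:2] → 'nd'.

'nd'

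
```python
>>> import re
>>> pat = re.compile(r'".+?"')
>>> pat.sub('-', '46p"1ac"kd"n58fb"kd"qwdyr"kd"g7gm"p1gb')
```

`sub` substitutes '-' at each match site.

'46p-kd-kd-kd-p1gb'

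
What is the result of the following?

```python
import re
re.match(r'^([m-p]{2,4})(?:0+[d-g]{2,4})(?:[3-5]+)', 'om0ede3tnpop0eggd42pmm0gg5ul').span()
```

The pattern matches anchored at the start of the string; then 2 to 4 of a character in [m-p] (captured); then one or more of a literal '0', then 2 to 4 of a character in [d-g] (non-capturing group); then one or more of a character in [3-5] (non-capturing group).
`re.match` only tries the pattern at the start of the string.
The match spans [0:7] → 'om0ede3'.
Captured: group 1 = 'om'.

(0, 7)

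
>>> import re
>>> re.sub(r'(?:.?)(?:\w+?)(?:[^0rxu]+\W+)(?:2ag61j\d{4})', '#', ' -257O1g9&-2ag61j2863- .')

Every occurrence is swapped for '#'.

' #- .'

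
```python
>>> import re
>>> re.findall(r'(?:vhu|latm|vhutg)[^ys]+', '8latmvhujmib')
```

['latmvhujmib']

Since nothing is captured, `findall` lists the 1 matched substring directly.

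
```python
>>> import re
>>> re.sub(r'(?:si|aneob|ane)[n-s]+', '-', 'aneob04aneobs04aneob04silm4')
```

`|` is ordered: at each position the engine commits to the first alternative that works.
`sub` substitutes '-' at each match site.

'-b04-04-b04silm4'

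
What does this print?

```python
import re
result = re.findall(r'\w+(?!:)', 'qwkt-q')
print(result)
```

['qwkt', 'q']

The negative lookaround is zero-width — it rules out positions where the adjacent text would match, without consuming anything.
Matches: at [0:4] → 'qwkt'; at [5:6] → 'q'.
No capturing groups, so `findall` returns the 2 full match strings.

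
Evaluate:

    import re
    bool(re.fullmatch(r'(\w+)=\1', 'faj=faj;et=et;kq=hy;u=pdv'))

`\1` has to match the exact text group 1 already captured.
`re.fullmatch` is like wrapping the pattern in `^…$` (in single-line mode).
Here there's no way to consume every character, so the call returns None, and `bool(None)` is False.

False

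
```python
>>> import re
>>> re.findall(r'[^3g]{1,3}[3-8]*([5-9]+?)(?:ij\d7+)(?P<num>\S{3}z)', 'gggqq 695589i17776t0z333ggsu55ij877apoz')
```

[('5', 'apoz')]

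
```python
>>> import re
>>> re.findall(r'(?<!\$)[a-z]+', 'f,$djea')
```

['f', 'jea']

The negative lookahead/lookbehind blocks any match where the forbidden context is present.
No capturing groups, so `findall` returns the 2 full match strings.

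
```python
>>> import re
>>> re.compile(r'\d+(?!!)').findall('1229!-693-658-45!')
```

['122', '693', '658', '4']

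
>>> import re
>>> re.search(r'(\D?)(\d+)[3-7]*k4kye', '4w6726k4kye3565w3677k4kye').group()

'w6726k4kye'

The pattern matches optionally a non-digit (captured); then one or more of a digit (captured); then zero or more of a character in [3-7], then the literal 'k4k', then the literal 'ye'.
`re.search` tries every starting position until one works.
The match spans [1:11] → 'w6726k4kye'.
Captured: group 1 = 'w', group 2 = '6726'.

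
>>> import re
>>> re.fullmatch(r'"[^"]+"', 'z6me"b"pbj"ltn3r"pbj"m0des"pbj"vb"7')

None

`re.fullmatch` is like wrapping the pattern in `^…$` (in single-line mode).
Here the pattern can't cover the whole string, so the call returns None.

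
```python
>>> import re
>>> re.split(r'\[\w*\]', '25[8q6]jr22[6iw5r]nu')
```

['25', 'jr22', 'nu']

Matches to split on: at [2:7] → '[8q6]'; at [11:18] → '[6iw5r]'.
Each match becomes a cut point; 3 segments remain.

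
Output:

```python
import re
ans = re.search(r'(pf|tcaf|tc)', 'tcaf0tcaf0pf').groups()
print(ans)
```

('tcaf',)

The match spans [0:4] → 'tcaf'.
Captured: group 1 = 'tcaf'.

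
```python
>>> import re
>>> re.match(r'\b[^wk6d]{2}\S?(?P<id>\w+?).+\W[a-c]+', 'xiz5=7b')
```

The pattern matches a word boundary (`\b`, zero-width); then exactly 2 of any character except [wk6d], then optionally a non-whitespace character; then one or more of a word character (lazy) (captured as 'id'); then one or more of any character, then a non-word character, then one or more of a character in [a-c].
`match` is anchored at position 0; if the pattern doesn't fit there, it returns None.
Here the string doesn't start with a match, so the call returns None.

None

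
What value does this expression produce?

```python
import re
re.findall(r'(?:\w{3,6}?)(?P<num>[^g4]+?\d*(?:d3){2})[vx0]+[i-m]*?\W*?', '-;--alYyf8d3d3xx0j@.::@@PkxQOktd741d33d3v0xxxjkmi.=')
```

The pattern matches 3 to 6 of a word character (lazy) (non-capturing group); then one or more of any character except [g4] (lazy), then zero or more of a digit, then the literal 'd3' repeated 2 times (captured as 'num'); then one or more of one of [vx0], then zero or more of a character in [i-m] (lazy), then zero or more of a non-word character (lazy).
Lazy quantifiers expand one character at a time until the remainder of the pattern can match.
Walking the string: at [4:17] match 'alYyf8d3d3xx0', group 1 = 'yf8d3d3'.
Because there's exactly one group, `findall` drops the full match and keeps group 1 from the one hit.

['yf8d3d3']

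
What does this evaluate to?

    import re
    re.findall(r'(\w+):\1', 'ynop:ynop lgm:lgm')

['ynop', 'lgm']

A backreference is literal: `\1` must see the identical characters the first group matched.
Walking the string: at [0:9] match 'ynop:ynop', group 1 = 'ynop'; at [10:17] match 'lgm:lgm', group 1 = 'lgm'.
One capturing group, so `findall` returns just the captured substring from each match — 2 in all.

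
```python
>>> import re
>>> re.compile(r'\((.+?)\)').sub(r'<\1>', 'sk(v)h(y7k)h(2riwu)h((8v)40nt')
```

'sk<v>h<y7k>h<2riwu>h<(8v>40nt'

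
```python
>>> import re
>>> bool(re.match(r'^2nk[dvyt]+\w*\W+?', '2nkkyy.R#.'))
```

False

`re.match` won't scan ahead — the pattern has to work from the very first character.
Here position 0 doesn't satisfy it, so the call returns None, and `bool(None)` is False.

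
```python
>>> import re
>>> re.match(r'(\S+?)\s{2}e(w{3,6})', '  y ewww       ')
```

The pattern matches one or more of a non-whitespace character (lazy) (captured); then exactly 2 of whitespace, then a literal 'e'; then 3 to 6 of a literal 'w' (captured).
`re.match` only tries the pattern at the start of the string.
Here the string doesn't start with a match, so the call returns None.

None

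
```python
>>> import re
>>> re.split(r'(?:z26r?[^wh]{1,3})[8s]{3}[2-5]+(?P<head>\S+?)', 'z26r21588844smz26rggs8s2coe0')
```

['', 's', 'm', 'c', 'oe0']

Pattern: the literal 'z26', then optionally a literal 'r', then 1 to 3 of any character except [wh] (non-capturing group); then exactly 3 of one of [8s], then one or more of a character in [2-5]; then one or more of a non-whitespace character (lazy) (captured as 'head').
The `?` after the quantifier makes it lazy — it takes as little as possible before letting the rest of the pattern try.
Matches to split on: at [0:13] → 'z26r21588844s'; at [14:25] → 'z26rggs8s2c'.
Because the pattern has a capturing group, `split` also inserts each captured text between the pieces.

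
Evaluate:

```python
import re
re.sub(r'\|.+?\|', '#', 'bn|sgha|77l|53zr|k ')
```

'bn#77l#k '

Lazy quantifiers expand one character at a time until the remainder of the pattern can match.
Matches: at [2:8] → '|sgha|'; at [11:17] → '|53zr|'.
Every occurrence is swapped for '#'.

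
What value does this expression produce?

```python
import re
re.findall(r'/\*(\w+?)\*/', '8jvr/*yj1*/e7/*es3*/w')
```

['yj1', 'es3']

Matches: at [4:11] match '/*yj1*/', group 1 = 'yj1'; at [13:20] match '/*es3*/', group 1 = 'es3'.
`findall` collects group 1 from each match (2 total).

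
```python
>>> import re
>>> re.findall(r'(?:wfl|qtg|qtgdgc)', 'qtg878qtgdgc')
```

['qtg', 'qtg']

Alternation tries branches left to right and keeps the first one that lets the overall match succeed at that position.
Since nothing is captured, `findall` lists the 2 matched substrings directly.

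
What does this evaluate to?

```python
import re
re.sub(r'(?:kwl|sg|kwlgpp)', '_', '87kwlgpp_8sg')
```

'87_gpp_8_'

Alternation isn't longest-match — the leftmost alternative that fits at this position is chosen.
`sub` substitutes '_' at each match site.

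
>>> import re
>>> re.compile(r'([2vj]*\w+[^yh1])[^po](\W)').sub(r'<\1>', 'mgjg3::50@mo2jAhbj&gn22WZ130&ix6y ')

This matches zero or more of one of [2vj], then one or more of a word character, then any character except [yh1] (captured); then any character except [po]; then a non-word character (captured).
Matches: at [0:7] → 'mgjg3::'; at [10:19] → 'mo2jAhbj&'; at [19:29] → 'gn22WZ130&'; at [29:34] → 'ix6y '.
`\1` in the replacement pulls in group 1's text for each match.

'<mgjg3>50@<mo2jAhb><gn22WZ13><ix6>'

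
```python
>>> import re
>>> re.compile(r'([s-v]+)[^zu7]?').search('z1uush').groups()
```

('uus',)

The pattern matches one or more of a character in [s-v] (captured); then optionally any character except [zu7].
Unlike `match`, `search` isn't anchored — it looks for the pattern anywhere in the string.
The match spans [2:6] → 'uush'.
Captured: group 1 = 'uus'.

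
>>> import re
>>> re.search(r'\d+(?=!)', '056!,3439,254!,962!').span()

The positive lookaround only admits positions where the adjacent text matches; those characters stay outside the span.
`re.search` scans for the first position where the pattern succeeds.
The match spans [0:3] → '056'.

(0, 3)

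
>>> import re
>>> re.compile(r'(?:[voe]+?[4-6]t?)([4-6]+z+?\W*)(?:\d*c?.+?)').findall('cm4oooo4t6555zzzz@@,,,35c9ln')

This matches one or more of one of [voe] (lazy), then a character in [4-6], then optionally a literal 't' (non-capturing group); then one or more of a character in [4-6], then one or more of the literal 'z' (lazy), then zero or more of a non-word character (captured); then zero or more of a digit, then optionally the literal 'c', then one or more of any character (lazy) (non-capturing group).
A `+?`/`*?`/`{m,n}?` starts at its minimum and grows only as far as needed for what follows to match.
Walking the string: at [3:15] match 'oooo4t6555zz', group 1 = '6555z'.
Because there's exactly one group, `findall` drops the full match and keeps group 1 from the one hit.

['6555z']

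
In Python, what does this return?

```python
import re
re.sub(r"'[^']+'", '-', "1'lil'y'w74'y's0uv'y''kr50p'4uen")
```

"1-y-y-y'-4uen"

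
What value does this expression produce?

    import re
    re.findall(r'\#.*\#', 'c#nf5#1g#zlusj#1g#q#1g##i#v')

Walking the string: at [1:26] → '#nf5#1g#zlusj#1g#q#1g##i#'.
With no groups in the pattern, `findall` gives back each whole match — 1 here.

['#nf5#1g#zlusj#1g#q#1g##i#']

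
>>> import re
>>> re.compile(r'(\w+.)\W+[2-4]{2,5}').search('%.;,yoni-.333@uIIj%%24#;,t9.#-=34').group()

The match spans [4:13] → 'yoni-.333'.

'yoni-.333'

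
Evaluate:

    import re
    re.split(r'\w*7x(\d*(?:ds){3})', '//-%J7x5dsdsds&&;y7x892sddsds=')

['//-%', '5dsdsds', '&&;y7x892sddsds=']

The pattern matches zero or more of a word character, then the literal '7x'; then zero or more of a digit, then the literal 'ds' repeated 3 times (captured).
`re.split` interleaves the captured-group text with the surrounding fragments.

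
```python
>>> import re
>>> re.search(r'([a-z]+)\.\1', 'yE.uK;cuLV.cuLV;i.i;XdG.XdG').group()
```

'i.i'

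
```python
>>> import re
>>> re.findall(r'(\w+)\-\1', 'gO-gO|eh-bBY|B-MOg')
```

['gO']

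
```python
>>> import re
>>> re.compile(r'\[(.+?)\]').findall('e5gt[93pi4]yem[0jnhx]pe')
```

['93pi4', '0jnhx']

Scanning left to right: at [4:11] match '[93pi4]', group 1 = '93pi4'; at [14:21] match '[0jnhx]', group 1 = '0jnhx'.
`findall` collects group 1 from each match (2 total).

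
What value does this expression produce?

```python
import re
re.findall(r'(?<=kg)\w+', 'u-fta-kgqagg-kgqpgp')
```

['qagg', 'qpgp']

The `(?=…)`/`(?<=…)` assertion just peeks at neighbouring text; it doesn't advance the match position.
No capturing groups, so `findall` returns the 2 full match strings.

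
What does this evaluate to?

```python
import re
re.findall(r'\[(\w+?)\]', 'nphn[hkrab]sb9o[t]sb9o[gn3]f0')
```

['hkrab', 't', 'gn3']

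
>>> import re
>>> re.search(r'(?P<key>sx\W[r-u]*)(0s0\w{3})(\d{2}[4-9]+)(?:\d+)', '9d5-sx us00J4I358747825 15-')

None

The pattern matches the literal 'sx', then a non-word character, then zero or more of a character in [r-u] (captured as 'key'); then the literal '0s0', then exactly 3 of a word character (captured); then exactly 2 of a digit, then one or more of a character in [4-9] (captured); then one or more of a digit (non-capturing group).
Unlike `match`, `search` isn't anchored — it looks for the pattern anywhere in the string.
Here no position works, so the call returns None.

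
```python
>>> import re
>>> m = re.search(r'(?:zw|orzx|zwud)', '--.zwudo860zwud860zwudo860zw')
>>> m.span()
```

Alternation isn't longest-match — the leftmost alternative that fits at this position is chosen.
`search` walks the string left to right and returns the first match it finds.
The match spans [3:5] → 'zw'.

(3, 5)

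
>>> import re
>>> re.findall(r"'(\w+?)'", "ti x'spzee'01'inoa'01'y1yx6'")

['spzee', 'inoa', 'y1yx6']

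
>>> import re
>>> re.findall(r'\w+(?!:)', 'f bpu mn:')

['f', 'bpu', 'm']

`(?!…)`/`(?<!…)` only lets a position through if the neighbouring text does NOT match; no characters are consumed.
No capturing groups, so `findall` returns the 3 full match strings.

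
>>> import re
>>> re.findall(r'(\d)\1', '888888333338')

A backreference is literal: `\1` must see the identical characters the first group matched.
Matches: at [0:2] match '88', group 1 = '8'; at [2:4] match '88', group 1 = '8'; at [4:6] match '88', group 1 = '8'; at [6:8] match '33', group 1 = '3'; at [8:10] match '33', group 1 = '3'.
One capturing group, so `findall` returns just the captured substring from each match — 5 in all.

['8', '8', '8', '3', '3']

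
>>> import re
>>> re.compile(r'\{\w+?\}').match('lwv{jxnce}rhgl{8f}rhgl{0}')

None

`match` is anchored at position 0; if the pattern doesn't fit there, it returns None.
Here the string doesn't start with a match, so the call returns None.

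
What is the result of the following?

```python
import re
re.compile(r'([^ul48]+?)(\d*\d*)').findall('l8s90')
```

[('s', '90')]

The pattern matches one or more of any character except [ul48] (lazy) (captured); then zero or more of a digit, then zero or more of a digit (captured).
Because the quantifier is non-greedy, it stops expanding at the earliest point where the rest of the pattern can succeed.
Matches: at [2:5] match 's90', groups = ('s', '90').
Multiple groups make `findall` return tuples — one 2-tuple for the one match.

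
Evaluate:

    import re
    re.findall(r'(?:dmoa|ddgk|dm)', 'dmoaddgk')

Alternation isn't longest-match — the leftmost alternative that fits at this position is chosen.
`findall` yields the raw match text (2 of them) because the pattern has no groups.

['dmoa', 'ddgk']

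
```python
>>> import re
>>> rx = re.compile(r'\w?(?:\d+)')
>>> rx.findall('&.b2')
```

['b2']

The pattern matches optionally a word character; then one or more of a digit (non-capturing group).
`findall` yields the raw match text (1 of them) because the pattern has no groups.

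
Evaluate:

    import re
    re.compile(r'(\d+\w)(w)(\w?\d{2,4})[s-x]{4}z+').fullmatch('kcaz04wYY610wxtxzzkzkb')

None

Pattern: one or more of a digit, then a word character (captured); then a literal 'w' (captured); then optionally a word character, then 2 to 4 of a digit (captured); then exactly 4 of a character in [s-x], then one or more of a literal 'z'.
`fullmatch` succeeds only if the pattern covers the string from start to end.
Here the pattern can't cover the whole string, so the call returns None.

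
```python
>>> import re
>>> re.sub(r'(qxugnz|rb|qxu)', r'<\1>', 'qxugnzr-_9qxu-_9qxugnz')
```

Alternation tries branches left to right and keeps the first one that lets the overall match succeed at that position.
Matches: at [0:6] → 'qxugnz'; at [10:13] → 'qxu'; at [16:22] → 'qxugnz'.
The replacement refers to a captured group, so each match is rewritten using its own captured text.

'<qxugnz>r-_9<qxu>-_9<qxugnz>'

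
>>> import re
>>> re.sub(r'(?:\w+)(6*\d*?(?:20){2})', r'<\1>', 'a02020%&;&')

'<2020>%&;&'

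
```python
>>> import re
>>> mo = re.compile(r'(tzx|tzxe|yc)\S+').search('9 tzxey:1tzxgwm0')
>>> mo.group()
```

'tzxey:1tzxgwm0'

`search` walks the string left to right and returns the first match it finds.
The match spans [2:16] → 'tzxey:1tzxgwm0'.
Captured: group 1 = 'tzx'.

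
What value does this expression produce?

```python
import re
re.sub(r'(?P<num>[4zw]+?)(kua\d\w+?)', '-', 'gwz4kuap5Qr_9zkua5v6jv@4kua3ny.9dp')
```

'gwz4kuap5Qr_9-6jv@-y.9dp'

Pattern: one or more of one of [4zw] (lazy) (captured as 'num'); then the literal 'kua', then a digit, then one or more of a word character (lazy) (captured).
Matches: at [13:19] → 'zkua5v'; at [23:29] → '4kua3n'.
Every occurrence is swapped for '-'.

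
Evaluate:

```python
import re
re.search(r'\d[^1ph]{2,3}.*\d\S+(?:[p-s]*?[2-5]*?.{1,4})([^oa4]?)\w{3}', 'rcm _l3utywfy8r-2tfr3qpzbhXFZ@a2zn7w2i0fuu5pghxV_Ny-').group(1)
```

''

This matches a digit, then 2 to 3 of any character except [1ph], then zero or more of any character; then a digit, then one or more of a non-whitespace character; then zero or more of a character in [p-s] (lazy), then zero or more of a character in [2-5] (lazy), then 1 to 4 of any character (non-capturing group); then optionally any character except [oa4] (captured); then exactly 3 of a word character.
Unlike `match`, `search` isn't anchored — it looks for the pattern anywhere in the string.
The match spans [6:51] → '3utywfy8r-2tfr3qpzbhXFZ@a2zn7w2i0fuu5pghxV_Ny'.
Captured: group 1 = ''.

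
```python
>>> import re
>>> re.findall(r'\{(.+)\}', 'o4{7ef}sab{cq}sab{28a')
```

['7ef}sab{cq']

Because there's exactly one group, `findall` drops the full match and keeps group 1 from the one hit.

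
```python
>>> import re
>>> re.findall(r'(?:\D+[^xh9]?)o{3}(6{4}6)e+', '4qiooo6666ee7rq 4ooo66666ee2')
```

['66666']

Pattern: one or more of a non-digit, then optionally any character except [xh9] (non-capturing group); then exactly 3 of a literal 'o'; then exactly 4 of the literal '6', then the literal '6' (captured); then one or more of a literal 'e'.
One capturing group, so `findall` returns just the captured substring from the one match — 1 in all.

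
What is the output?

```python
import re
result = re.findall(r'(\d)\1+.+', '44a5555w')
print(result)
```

The backreference `\1` re-matches whatever the first group consumed, character for character.
With a single group, `findall` returns only what that group captured — 1 item.

['4']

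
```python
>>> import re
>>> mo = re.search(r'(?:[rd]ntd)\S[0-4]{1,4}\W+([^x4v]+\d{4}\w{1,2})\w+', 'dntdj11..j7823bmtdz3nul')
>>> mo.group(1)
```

'j7823bm'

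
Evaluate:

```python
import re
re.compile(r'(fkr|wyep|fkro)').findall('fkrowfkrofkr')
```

The regex engine tests alternatives in the order written; an earlier branch that matches wins even if a later one would match more.
One capturing group, so `findall` returns just the captured substring from each match — 3 in all.

['fkr', 'fkr', 'fkr']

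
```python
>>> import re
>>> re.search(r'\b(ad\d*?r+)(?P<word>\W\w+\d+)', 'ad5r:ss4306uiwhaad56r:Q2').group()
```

The pattern matches a word boundary (`\b`, zero-width); then the literal 'ad', then zero or more of a digit (lazy), then one or more of the literal 'r' (captured); then a non-word character, then one or more of a word character, then one or more of a digit (captured as 'word').
Unlike `match`, `search` isn't anchored — it looks for the pattern anywhere in the string.
The match spans [0:20] → 'ad5r:ss4306uiwhaad56'.
Captured: group 1 = 'ad5r', group 2 = ':ss4306uiwhaad56'.

'ad5r:ss4306uiwhaad56'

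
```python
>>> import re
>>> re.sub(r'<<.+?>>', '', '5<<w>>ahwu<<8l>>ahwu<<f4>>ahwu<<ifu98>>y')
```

'5ahwuahwuahwuy'

Matches: at [1:6] → '<<w>>'; at [10:16] → '<<8l>>'; at [20:26] → '<<f4>>'; at [30:39] → '<<ifu98>>'.
`sub` substitutes '' at each match site.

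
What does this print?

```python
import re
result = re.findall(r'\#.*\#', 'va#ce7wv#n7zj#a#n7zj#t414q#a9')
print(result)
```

['#ce7wv#n7zj#a#n7zj#t414q#']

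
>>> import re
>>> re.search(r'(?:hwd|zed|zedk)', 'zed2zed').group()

`re.search` scans for the first position where the pattern succeeds.
The match spans [0:3] → 'zed'.

'zed'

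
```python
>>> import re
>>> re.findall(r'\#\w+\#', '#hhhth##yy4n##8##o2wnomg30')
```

['#hhhth#', '#yy4n#', '#8#']

Since nothing is captured, `findall` lists the 3 matched substrings directly.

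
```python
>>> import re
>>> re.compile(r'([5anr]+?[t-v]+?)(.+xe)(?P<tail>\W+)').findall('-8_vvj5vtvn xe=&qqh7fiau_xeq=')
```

[('5v', 'tvn xe', '=&')]

A `+?`/`*?`/`{m,n}?` starts at its minimum and grows only as far as needed for what follows to match.
Multiple groups make `findall` return tuples — one 3-tuple for the one match.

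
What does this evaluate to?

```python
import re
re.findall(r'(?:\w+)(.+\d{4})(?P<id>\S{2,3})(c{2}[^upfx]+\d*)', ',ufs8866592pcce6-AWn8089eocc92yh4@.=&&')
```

Pattern: one or more of a word character (non-capturing group); then one or more of any character, then exactly 4 of a digit (captured); then 2 to 3 of a non-whitespace character (captured as 'id'); then exactly 2 of a literal 'c', then one or more of any character except [upfx], then zero or more of a digit (captured).
With 3 capturing groups, `findall` returns a 3-tuple per match.

[('-AWn8089', 'eo', 'cc92yh4@.=&&')]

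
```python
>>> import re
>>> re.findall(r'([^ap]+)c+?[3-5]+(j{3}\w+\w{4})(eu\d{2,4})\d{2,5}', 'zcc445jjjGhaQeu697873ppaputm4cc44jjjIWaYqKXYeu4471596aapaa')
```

[('zc', 'jjjGhaQeu697873ppaputm4cc44jjjIWaYqKXY', 'eu4471')]

The pattern matches one or more of any character except [ap] (captured); then one or more of a literal 'c' (lazy), then one or more of a character in [3-5]; then exactly 3 of a literal 'j', then one or more of a word character, then exactly 4 of a word character (captured); then the literal 'eu', then 2 to 4 of a digit (captured); then 2 to 5 of a digit.
Scanning left to right: at [0:53] match 'zcc445jjjGhaQeu697873ppaputm4cc44jjjIWaYqKXYeu4471596', groups = ('zc', 'jjjGhaQeu697873ppaputm4cc44jjjIWaYqKXY', 'eu4471').
3 groups means the one result is a tuple of 3 captured strings — 1 here.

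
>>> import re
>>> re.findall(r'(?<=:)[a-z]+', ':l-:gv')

['l', 'gv']

The positive lookaround only admits positions where the adjacent text matches; those characters stay outside the span.
With no groups in the pattern, `findall` gives back each whole match — 2 here.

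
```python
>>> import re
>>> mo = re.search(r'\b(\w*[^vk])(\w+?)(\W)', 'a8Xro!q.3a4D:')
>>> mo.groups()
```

('a8Xro!', 'q', '.')

The match spans [0:8] → 'a8Xro!q.'.
Captured: group 1 = 'a8Xro!', group 2 = 'q', group 3 = '.'.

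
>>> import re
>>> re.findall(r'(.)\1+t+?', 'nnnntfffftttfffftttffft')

['n', 'f', 'f', 'f']

A backreference is literal: `\1` must see the identical characters the first group matched.
Scanning left to right: at [0:5] match 'nnnnt', group 1 = 'n'; at [5:10] match 'fffft', group 1 = 'f'; at [12:17] match 'fffft', group 1 = 'f'; at [19:23] match 'ffft', group 1 = 'f'.
One capturing group, so `findall` returns just the captured substring from each match — 4 in all.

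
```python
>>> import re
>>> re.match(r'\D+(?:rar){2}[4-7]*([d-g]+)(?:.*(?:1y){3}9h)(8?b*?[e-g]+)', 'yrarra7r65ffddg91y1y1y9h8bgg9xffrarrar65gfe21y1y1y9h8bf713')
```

None

Pattern: one or more of a non-digit; then the literal 'rar' repeated 2 times, then zero or more of a character in [4-7]; then one or more of a character in [d-g] (captured); then zero or more of any character, then the literal '1y' repeated 3 times, then the literal '9h' (non-capturing group); then optionally the literal '8', then zero or more of a literal 'b' (lazy), then one or more of a character in [e-g] (captured).
`re.match` won't scan ahead — the pattern has to work from the very first character.
Here the string doesn't start with a match, so the call returns None.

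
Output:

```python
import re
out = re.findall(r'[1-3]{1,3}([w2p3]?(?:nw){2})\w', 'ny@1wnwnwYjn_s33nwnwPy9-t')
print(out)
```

['wnwnw', 'nwnw']

Pattern: 1 to 3 of a character in [1-3]; then optionally one of [w2p3], then the literal 'nw' repeated 2 times (captured); then a word character.
Scanning left to right: at [3:10] match '1wnwnwY', group 1 = 'wnwnw'; at [14:21] match '33nwnwP', group 1 = 'nwnw'.
With a single group, `findall` returns only what that group captured — 2 items.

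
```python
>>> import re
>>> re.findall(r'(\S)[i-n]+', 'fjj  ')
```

Pattern: a non-whitespace character (captured); then one or more of a character in [i-n].
Scanning left to right: at [0:3] match 'fjj', group 1 = 'f'.
With a single group, `findall` returns only what that group captured — 1 item.

['f']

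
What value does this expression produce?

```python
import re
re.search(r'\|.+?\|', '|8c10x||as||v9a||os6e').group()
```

With the lazy modifier that quantifier settles for the fewest repetitions that let the rest of the pattern succeed (the atoms after it are unaffected and can still be greedy).
The match spans [0:7] → '|8c10x|'.

'|8c10x|'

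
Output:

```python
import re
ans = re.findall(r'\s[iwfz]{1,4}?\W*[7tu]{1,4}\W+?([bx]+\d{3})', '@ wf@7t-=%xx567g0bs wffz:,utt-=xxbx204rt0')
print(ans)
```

This matches whitespace, then 1 to 4 of one of [iwfz] (lazy), then zero or more of a non-word character; then 1 to 4 of one of [7tu], then one or more of a non-word character (lazy); then one or more of one of [bx], then exactly 3 of a digit (captured).
Walking the string: at [1:15] match ' wf@7t-=%xx567', group 1 = 'xx567'; at [19:38] match ' wffz:,utt-=xxbx204', group 1 = 'xxbx204'.
One capturing group, so `findall` returns just the captured substring from each match — 2 in all.

['xx567', 'xxbx204']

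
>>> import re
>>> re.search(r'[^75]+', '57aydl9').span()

(2, 7)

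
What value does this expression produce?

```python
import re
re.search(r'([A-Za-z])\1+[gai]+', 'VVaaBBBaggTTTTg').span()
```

(0, 4)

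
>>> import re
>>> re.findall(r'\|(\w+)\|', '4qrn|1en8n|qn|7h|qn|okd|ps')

Walking the string: at [4:11] match '|1en8n|', group 1 = '1en8n'; at [13:17] match '|7h|', group 1 = '7h'; at [19:24] match '|okd|', group 1 = 'okd'.
Because there's exactly one group, `findall` drops the full match and keeps group 1 from each hit.

['1en8n', '7h', 'okd']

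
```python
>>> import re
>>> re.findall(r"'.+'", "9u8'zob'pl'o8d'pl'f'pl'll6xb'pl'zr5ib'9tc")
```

["'zob'pl'o8d'pl'f'pl'll6xb'pl'zr5ib'"]

Walking the string: at [3:38] → "'zob'pl'o8d'pl'f'pl'll6xb'pl'zr5ib'".
No capturing groups, so `findall` returns the 1 full match string.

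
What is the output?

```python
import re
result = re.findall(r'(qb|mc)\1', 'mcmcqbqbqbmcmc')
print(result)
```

['mc', 'qb', 'mc']

`\1` has to match the exact text group 1 already captured.
Because there's exactly one group, `findall` drops the full match and keeps group 1 from each hit.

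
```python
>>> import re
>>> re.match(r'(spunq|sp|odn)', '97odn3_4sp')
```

None

`re.match` only tries the pattern at the start of the string.
Here the string doesn't start with a match, so the call returns None.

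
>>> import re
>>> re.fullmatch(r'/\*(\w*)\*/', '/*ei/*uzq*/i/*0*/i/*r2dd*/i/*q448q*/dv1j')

None

For `fullmatch`, every character of the input must be accounted for by the pattern.
Here the pattern can't cover the whole string, so the call returns None.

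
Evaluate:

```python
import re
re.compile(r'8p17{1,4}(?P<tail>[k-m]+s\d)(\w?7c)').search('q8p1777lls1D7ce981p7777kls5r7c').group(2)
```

'D7c'

The match spans [1:14] → '8p1777lls1D7c'.
Captured: group 1 = 'lls1', group 2 = 'D7c'.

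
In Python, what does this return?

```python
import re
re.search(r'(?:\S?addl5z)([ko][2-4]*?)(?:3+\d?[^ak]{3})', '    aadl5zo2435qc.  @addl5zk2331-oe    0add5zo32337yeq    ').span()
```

Pattern: optionally a non-whitespace character, then the literal 'add', then the literal 'l5z' (non-capturing group); then one of [ko], then zero or more of a character in [2-4] (lazy) (captured); then one or more of a literal '3', then optionally a digit, then exactly 3 of any character except [ak] (non-capturing group).
Unlike `match`, `search` isn't anchored — it looks for the pattern anywhere in the string.
The match spans [20:35] → '@addl5zk2331-oe'.
Captured: group 1 = 'k2'.

(20, 35)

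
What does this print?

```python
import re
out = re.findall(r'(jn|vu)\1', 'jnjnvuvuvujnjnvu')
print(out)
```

['jn', 'vu', 'jn']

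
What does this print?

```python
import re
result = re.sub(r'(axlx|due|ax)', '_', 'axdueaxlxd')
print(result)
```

___d

Alternation isn't longest-match — the leftmost alternative that fits at this position is chosen.
Matches: at [0:2] → 'ax'; at [2:5] → 'due'; at [5:9] → 'axlx'.
`sub` substitutes '_' at each match site.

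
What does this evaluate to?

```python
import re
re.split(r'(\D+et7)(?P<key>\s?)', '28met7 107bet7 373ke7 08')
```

The pattern matches one or more of a non-digit, then the literal 'et7' (captured); then optionally whitespace (captured as 'key').
Matches to split on: at [2:7] → 'met7 '; at [10:15] → 'bet7 '.
Because the pattern has a capturing group, `split` also inserts each captured text between the pieces.

['28', 'met7', ' ', '107', 'bet7', ' ', '373ke7 08']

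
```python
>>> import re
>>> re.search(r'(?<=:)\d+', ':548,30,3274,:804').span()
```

(1, 4)

The positive lookaround only admits positions where the adjacent text matches; those characters stay outside the span.
The match spans [1:4] → '548'.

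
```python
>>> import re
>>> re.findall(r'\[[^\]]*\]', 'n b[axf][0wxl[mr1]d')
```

Matches: at [3:8] → '[axf]'; at [8:18] → '[0wxl[mr1]'.
`findall` yields the raw match text (2 of them) because the pattern has no groups.

['[axf]', '[0wxl[mr1]']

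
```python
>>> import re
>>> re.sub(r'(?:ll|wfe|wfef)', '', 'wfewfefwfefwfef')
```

Alternation tries branches left to right and keeps the first one that lets the overall match succeed at that position.
Each match is replaced by ''.

'fff'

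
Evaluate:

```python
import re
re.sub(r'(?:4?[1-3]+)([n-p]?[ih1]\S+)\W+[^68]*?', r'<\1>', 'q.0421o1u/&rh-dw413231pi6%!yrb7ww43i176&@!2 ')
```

'q.0<o1u/&rh-dw413231pi6%!yrb7ww43i176&@!2>'

`\1` in the replacement pulls in group 1's text for each match.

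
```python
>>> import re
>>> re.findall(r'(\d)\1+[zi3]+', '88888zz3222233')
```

['8', '2']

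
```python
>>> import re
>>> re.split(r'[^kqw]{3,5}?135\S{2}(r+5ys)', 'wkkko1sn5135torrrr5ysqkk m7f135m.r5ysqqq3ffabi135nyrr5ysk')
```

['wkkk', 'rrrr5ys', 'qkk', 'r5ys', 'qqq3', 'rr5ys', 'k']

This matches 3 to 5 of any character except [kqw] (lazy); then the literal '135', then exactly 2 of a non-whitespace character; then one or more of a literal 'r', then the literal '5ys' (captured).
With a capturing group present, the delimiter's captured portion is kept in the result list.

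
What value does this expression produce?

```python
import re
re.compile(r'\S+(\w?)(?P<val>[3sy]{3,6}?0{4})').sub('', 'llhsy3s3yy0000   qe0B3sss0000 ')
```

'    '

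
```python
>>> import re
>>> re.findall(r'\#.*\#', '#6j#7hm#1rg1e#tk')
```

Walking the string: at [0:14] → '#6j#7hm#1rg1e#'.
`findall` yields the raw match text (1 of them) because the pattern has no groups.

['#6j#7hm#1rg1e#']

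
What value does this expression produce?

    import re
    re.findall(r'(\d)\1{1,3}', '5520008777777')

`\1` has to match the exact text group 1 already captured.
Matches: at [0:2] match '55', group 1 = '5'; at [3:6] match '000', group 1 = '0'; at [7:11] match '7777', group 1 = '7'; at [11:13] match '77', group 1 = '7'.
One capturing group, so `findall` returns just the captured substring from each match — 4 in all.

['5', '0', '7', '7']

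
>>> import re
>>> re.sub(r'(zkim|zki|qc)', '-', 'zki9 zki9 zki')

Matches: at [0:3] → 'zki'; at [5:8] → 'zki'; at [10:13] → 'zki'.
Every occurrence is swapped for '-'.

'-9 -9 -'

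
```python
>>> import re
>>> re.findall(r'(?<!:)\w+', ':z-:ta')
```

['a']

The negative lookaround is zero-width — it rules out positions where the adjacent text would match, without consuming anything.
Walking the string: at [5:6] → 'a'.
Since nothing is captured, `findall` lists the 1 matched substring directly.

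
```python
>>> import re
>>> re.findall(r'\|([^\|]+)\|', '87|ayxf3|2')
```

['ayxf3']

Matches: at [2:9] match '|ayxf3|', group 1 = 'ayxf3'.
`findall` collects group 1 from the one match (1 total).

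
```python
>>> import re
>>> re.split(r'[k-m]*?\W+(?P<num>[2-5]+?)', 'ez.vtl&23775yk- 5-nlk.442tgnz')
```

A non-greedy quantifier consumes as few characters as it can — just enough that the remainder of the pattern still matches from where it stops; whatever follows it matches normally.
Because the pattern has a capturing group, `split` also inserts each captured text between the pieces.

['ez.vt', '2', '3775y', '5', '-n', '4', '42tgnz']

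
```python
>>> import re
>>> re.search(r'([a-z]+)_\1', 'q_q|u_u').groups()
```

After group 1 captures some text, `\1` only succeeds where that same text appears again.
`re.search` tries every starting position until one works.
The match spans [0:3] → 'q_q'.
Captured: group 1 = 'q'.

('q',)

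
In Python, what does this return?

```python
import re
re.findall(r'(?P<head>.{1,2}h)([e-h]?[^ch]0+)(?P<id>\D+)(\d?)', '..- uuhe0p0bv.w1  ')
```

[('uuh', 'e0', 'p', '0')]

Pattern: 1 to 2 of any character, then a literal 'h' (captured as 'head'); then optionally a character in [e-h], then any character except [ch], then one or more of the literal '0' (captured); then one or more of a non-digit (captured as 'id'); then optionally a digit (captured).
Matches: at [4:11] match 'uuhe0p0', groups = ('uuh', 'e0', 'p', '0').
Multiple groups make `findall` return tuples — one 4-tuple for the one match.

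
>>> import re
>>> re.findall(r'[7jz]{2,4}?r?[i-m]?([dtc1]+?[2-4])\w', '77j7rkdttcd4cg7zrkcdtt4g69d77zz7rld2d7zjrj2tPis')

['dttcd4', 'cdtt4', 'd2']

Pattern: 2 to 4 of one of [7jz] (lazy), then optionally a literal 'r', then optionally a character in [i-m]; then one or more of one of [dtc1] (lazy), then a character in [2-4] (captured); then a word character.
Matches: at [0:13] match '77j7rkdttcd4c', group 1 = 'dttcd4'; at [14:24] match '7zrkcdtt4g', group 1 = 'cdtt4'; at [28:37] match '7zz7rld2d', group 1 = 'd2'.
`findall` collects group 1 from each match (3 total).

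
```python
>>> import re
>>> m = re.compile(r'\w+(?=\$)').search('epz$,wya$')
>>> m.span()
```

Because the assertion is zero-width, the text it checks is not consumed and won't appear in the result.
`search` walks the string left to right and returns the first match it finds.
The match spans [0:3] → 'epz'.

(0, 3)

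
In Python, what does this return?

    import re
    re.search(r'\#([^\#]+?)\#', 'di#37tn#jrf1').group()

The match spans [2:8] → '#37tn#'.

'#37tn#'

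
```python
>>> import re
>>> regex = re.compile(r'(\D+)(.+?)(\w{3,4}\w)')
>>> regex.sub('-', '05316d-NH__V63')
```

'05316-'

The pattern matches one or more of a non-digit (captured); then one or more of any character (lazy) (captured); then 3 to 4 of a word character, then a word character (captured).
Every occurrence is swapped for '-'.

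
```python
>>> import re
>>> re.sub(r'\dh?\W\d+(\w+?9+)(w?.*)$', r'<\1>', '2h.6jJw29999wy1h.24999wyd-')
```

'<jJw29999>'

This matches a digit, then optionally a literal 'h', then a non-word character; then one or more of a digit; then one or more of a word character (lazy), then one or more of the literal '9' (captured); then optionally a literal 'w', then zero or more of any character (captured); then anchored at the end.
Matches: at [0:26] → '2h.6jJw29999wy1h.24999wyd-'.
The replacement refers to a captured group, so each match is rewritten using its own captured text.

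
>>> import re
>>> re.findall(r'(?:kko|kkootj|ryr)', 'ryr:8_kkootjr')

The regex engine tests alternatives in the order written; an earlier branch that matches wins even if a later one would match more.
Matches: at [0:3] → 'ryr'; at [6:9] → 'kko'.
`findall` yields the raw match text (2 of them) because the pattern has no groups.

['ryr', 'kko']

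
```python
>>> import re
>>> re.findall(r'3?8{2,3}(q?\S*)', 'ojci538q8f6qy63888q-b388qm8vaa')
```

This matches optionally the literal '3', then 2 to 3 of the literal '8'; then optionally the literal 'q', then zero or more of a non-whitespace character (captured).
Walking the string: at [14:30] match '3888q-b388qm8vaa', group 1 = 'q-b388qm8vaa'.
One capturing group, so `findall` returns just the captured substring from the one match — 1 in all.

['q-b388qm8vaa']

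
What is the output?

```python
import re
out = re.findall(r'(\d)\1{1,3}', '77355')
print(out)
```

['7', '5']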